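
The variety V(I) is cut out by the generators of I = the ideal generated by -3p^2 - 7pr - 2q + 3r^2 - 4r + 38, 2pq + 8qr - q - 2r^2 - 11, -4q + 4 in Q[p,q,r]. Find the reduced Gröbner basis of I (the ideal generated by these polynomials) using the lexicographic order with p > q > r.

f_1 = -3p^2 - 7pr - 2q + 3r^2 - 4r + 38, LT = p^2.
f_2 = 2pq + 8qr - q - 2r^2 - 11, LT = pq.
f_3 = -4q + 4, LT = q.

S(f_1,f_2): lcm = p^2q. S = -5/3pqr + 1/2pq + pr^2 + 11/2p + 2/3q^2 - qr^2 + 4/3qr - 38/3q.
  reduce S modulo (f_1, f_2, f_3):
  remainder pr^2 + 11/2p - 5/3r^3 + 37/6r^2 - 32/3r - 9 ≠ 0; add g_4 = pr^2 + 11/2p - 5/3r^3 + 37/6r^2 - 32/3r - 9 to the basis.

S(f_2,f_3): lcm = pq. S = p + 4qr - 1/2q - r^2 - 11/2.
  reduce S modulo (f_1, f_2, f_3, g_4):
  remainder p - r^2 + 4r - 6 ≠ 0; add g_5 = p - r^2 + 4r - 6 to the basis.

S(f_1,g_4): lcm = p^2r^2. S = -11/2p^2 + 4pr^3 - 37/6pr^2 + 32/3pr + 9p + 2/3qr^2 - r^4 + 4/3r^3 - 38/3r^2.
  reduce S modulo (f_1, f_2, f_3, g_4, g_5):
  remainder 17/3r^4 - 289/9r^3 + 901/9r^2 - 1666/9r + 136 ≠ 0; add g_6 = 17/3r^4 - 289/9r^3 + 901/9r^2 - 1666/9r + 136 to the basis.

The other S-polynomials (S(f_1,f_3), S(f_2,g_4), S(f_3,g_4), S(f_1,g_5), S(f_2,g_5), S(f_3,g_5), S(g_4,g_5), S(f_1,g_6), S(f_2,g_6), S(f_3,g_6), S(g_4,g_6), S(g_5,g_6)) all reduce to 0 modulo the current basis, so we have a Gröbner basis.
Inter-reduce: drop elements whose leading term is divisible by another's, tail-reduce, and make monic.

G = {p - r^2 + 4r - 6, q - 1, r^4 - 17/3r^3 + 53/3r^2 - 98/3r + 24}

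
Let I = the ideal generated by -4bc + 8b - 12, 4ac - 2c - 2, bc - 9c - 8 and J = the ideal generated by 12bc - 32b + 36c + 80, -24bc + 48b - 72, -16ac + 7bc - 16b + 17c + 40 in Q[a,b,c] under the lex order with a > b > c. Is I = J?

Yes, the ideals are equal.

For a fixed monomial order, each ideal has a unique reduced Gröbner basis; comparing bases decides equality.
Buchberger on the first generating set:
f_1 = -4bc + 8b - 12, LT = bc.
f_2 = 4ac - 2c - 2, LT = ac.
f_3 = bc - 9c - 8, LT = bc.

S(f_1,f_2): lcm = abc. S = -2ab + 3a + 1/2bc + 1/2b.
  reduce S modulo (f_1, f_2, f_3):
  remainder -2ab + 3a + 3/2b - 3/2 ≠ 0; add g_4 = -2ab + 3a + 3/2b - 3/2 to the basis.

S(f_1,f_3): lcm = bc. S = -2b + 9c + 11.
  reduce S modulo (f_1, f_2, f_3, g_4):
  remainder -2b + 9c + 11 ≠ 0; add g_5 = -2b + 9c + 11 to the basis.

S(f_2,f_3): lcm = abc. S = 9ac + 8a - 1/2bc - 1/2b.
  reduce S modulo (f_1, f_2, f_3, g_4, g_5):
  remainder 8a - 9/4c - 9/4 ≠ 0; add g_6 = 8a - 9/4c - 9/4 to the basis.

S(f_1,g_5): lcm = bc. S = -2b + 9/2c^2 + 11/2c + 3.
  reduce S modulo (f_1, f_2, f_3, g_4, g_5, g_6):
  remainder 9/2c^2 - 7/2c - 8 ≠ 0; add g_7 = 9/2c^2 - 7/2c - 8 to the basis.

The other S-polynomials (S(f_1,g_4), S(f_2,g_4), S(f_3,g_4), S(f_2,g_5), S(f_3,g_5), S(g_4,g_5), S(f_1,g_6), S(f_2,g_6), S(f_3,g_6), S(g_4,g_6), S(g_5,g_6), S(f_1,g_7), S(f_2,g_7), S(f_3,g_7), S(g_4,g_7), S(g_5,g_7), S(g_6,g_7)) all reduce to 0 modulo the current basis, so we have a Gröbner basis.
Inter-reduce: drop elements whose leading term is divisible by another's, tail-reduce, and make monic.
Reduced Gröbner basis: {a - 9/32c - 9/32, b - 9/2c - 11/2, c^2 - 7/9c - 16/9}.

Buchberger on the second generating set:
h_1 = 12bc - 32b + 36c + 80, LT = bc.
h_2 = -24bc + 48b - 72, LT = bc.
h_3 = -16ac + 7bc - 16b + 17c + 40, LT = ac.

S(h_1,h_2): lcm = bc. S = -2/3b + 3c + 11/3.
  reduce S modulo (h_1, h_2, h_3):
  remainder -2/3b + 3c + 11/3 ≠ 0; add k_4 = -2/3b + 3c + 11/3 to the basis.

S(h_1,h_3): lcm = abc. S = -8/3ab + 3ac + 20/3a + 7/16b^2c - b^2 + 17/16bc + 5/2b.
  reduce S modulo (h_1, h_2, h_3, k_4):
  remainder -8a + 9/4c + 9/4 ≠ 0; add k_5 = -8a + 9/4c + 9/4 to the basis.

S(h_1,k_4): lcm = bc. S = -8/3b + 9/2c^2 + 17/2c + 20/3.
  reduce S modulo (h_1, h_2, h_3, k_4, k_5):
  remainder 9/2c^2 - 7/2c - 8 ≠ 0; add k_6 = 9/2c^2 - 7/2c - 8 to the basis.

The other S-polynomials (S(h_2,h_3), S(h_2,k_4), S(h_3,k_4), S(h_1,k_5), S(h_2,k_5), S(h_3,k_5), S(k_4,k_5), S(h_1,k_6), S(h_2,k_6), S(h_3,k_6), S(k_4,k_6), S(k_5,k_6)) all reduce to 0 modulo the current basis, so we have a Gröbner basis.
Inter-reduce: drop elements whose leading term is divisible by another's, tail-reduce, and make monic.
Reduced Gröbner basis: {a - 9/32c - 9/32, b - 9/2c - 11/2, c^2 - 7/9c - 16/9}.

These coincide, so the ideals are equal.
The same test decides containment: I ⊆ J iff every generator of I reduces to 0 modulo a Gröbner basis of J.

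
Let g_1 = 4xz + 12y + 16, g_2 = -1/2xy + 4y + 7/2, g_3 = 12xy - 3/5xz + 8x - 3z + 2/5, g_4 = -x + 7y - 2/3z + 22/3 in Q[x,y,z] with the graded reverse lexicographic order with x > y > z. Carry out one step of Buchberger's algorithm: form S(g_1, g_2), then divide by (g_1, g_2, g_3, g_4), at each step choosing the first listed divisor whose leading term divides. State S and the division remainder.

lcm(LM(g_1), LM(g_2)) = xyz.
S = (lcm/LT(g_1))·g_1 − (lcm/LT(g_2))·g_2 = 3y^2 + 8yz + 4y + 7z.
Reduce S modulo (g_1, g_2, g_3, g_4) in that order:
  leading term y^2: no divisor's leading term divides it; move 3y^2 to the remainder.
  leading term yz: no divisor's leading term divides it; move 8yz to the remainder.
  leading term y: no divisor's leading term divides it; move 4y to the remainder.
  leading term z: no divisor's leading term divides it; move 7z to the remainder.
The remainder 3y^2 + 8yz + 4y + 7z is nonzero, so it would be added as the next basis element.

S(g_1, g_2) = 3y^2 + 8yz + 4y + 7z; remainder on division = 3y^2 + 8yz + 4y + 7z.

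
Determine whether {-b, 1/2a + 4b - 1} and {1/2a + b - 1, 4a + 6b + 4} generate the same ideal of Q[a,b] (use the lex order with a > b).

No, the ideals differ.

Equality of ideals is decidable: compute both reduced Gröbner bases (unique for the ordering) and check whether they agree.
Buchberger on the first generating set:
f_1 = -b, LT = b.
f_2 = 1/2a + 4b - 1, LT = a.

The S-polynomials (S(f_1,f_2)) all reduce to 0 modulo the current basis, so we have a Gröbner basis.
Inter-reduce: drop elements whose leading term is divisible by another's, tail-reduce, and make monic.
Reduced Gröbner basis: {a - 2, b}.

Buchberger on the second generating set:
h_1 = 1/2a + b - 1, LT = a.
h_2 = 4a + 6b + 4, LT = a.

S(h_1,h_2): lcm = a. S = 1/2b - 3.
  leading term b: no divisor's leading term divides it; move 1/2b to the remainder.
  leading term 1: no divisor's leading term divides it; move -3 to the remainder.
  remainder 1/2b - 3 ≠ 0; add k_3 = 1/2b - 3 to the basis.

The other S-polynomials (S(h_1,k_3), S(h_2,k_3)) all reduce to 0 modulo the current basis, so we have a Gröbner basis.
Inter-reduce: drop elements whose leading term is divisible by another's, tail-reduce, and make monic.
Reduced Gröbner basis: {a + 10, b - 6}.

These differ, so the ideals are not equal.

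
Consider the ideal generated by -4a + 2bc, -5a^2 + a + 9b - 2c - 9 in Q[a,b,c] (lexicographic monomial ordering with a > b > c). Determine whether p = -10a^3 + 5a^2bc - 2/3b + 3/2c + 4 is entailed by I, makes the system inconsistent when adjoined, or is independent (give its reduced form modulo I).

-10a^3 + 5a^2bc - 2/3b + 3/2c + 4 is independent of I; its normal form modulo I is -2/3b + 3/2c + 4.

First compute the reduced Gröbner basis of I by Buchberger's algorithm.
f_1 = -4a + 2bc, LT = a.
f_2 = -5a^2 + a + 9b - 2c - 9, LT = a^2.

S(f_1,f_2): lcm = a^2. S = -1/2abc + 1/5a + 9/5b - 2/5c - 9/5.
  leading term abc: subtract (1/8bc)·f_1 from -1/2abc + 1/5a + 9/5b - 2/5c - 9/5 → 1/5a - 1/4b^2c^2 + 9/5b - 2/5c - 9/5
  leading term a: subtract (-1/20)·f_1 from 1/5a - 1/4b^2c^2 + 9/5b - 2/5c - 9/5 → -1/4b^2c^2 + 1/10bc + 9/5b - 2/5c - 9/5
  leading term b^2c^2: no divisor's leading term divides it; move -1/4b^2c^2 to the remainder.
  leading term bc: no divisor's leading term divides it; move 1/10bc to the remainder.
  leading term b: no divisor's leading term divides it; move 9/5b to the remainder.
  leading term c: no divisor's leading term divides it; move -2/5c to the remainder.
  leading term 1: no divisor's leading term divides it; move -9/5 to the remainder.
  remainder -1/4b^2c^2 + 1/10bc + 9/5b - 2/5c - 9/5 ≠ 0; add h_3 = -1/4b^2c^2 + 1/10bc + 9/5b - 2/5c - 9/5 to the basis.

The other S-polynomials (S(f_1,h_3), S(f_2,h_3)) all reduce to 0 modulo the current basis, so we have a Gröbner basis.
Inter-reduce: drop elements whose leading term is divisible by another's, tail-reduce, and make monic.
Reduced Gröbner basis: {a - 1/2bc, b^2c^2 - 2/5bc - 36/5b + 8/5c + 36/5}.
Label its elements g_1 = a - 1/2bc, g_2 = b^2c^2 - 2/5bc - 36/5b + 8/5c + 36/5.

Reduce p = -10a^3 + 5a^2bc - 2/3b + 3/2c + 4 modulo G:
  leading term a^3: subtract (-10a^2)·g_1 from -10a^3 + 5a^2bc - 2/3b + 3/2c + 4 → -2/3b + 3/2c + 4
  leading term b: no divisor's leading term divides it; move -2/3b to the remainder.
  leading term c: no divisor's leading term divides it; move 3/2c to the remainder.
  leading term 1: no divisor's leading term divides it; move 4 to the remainder.
  normal form = -2/3b + 3/2c + 4.
The normal form is nonzero, so p ∉ I. Since p minus its normal form lies in I, I + (p) = I + (r) where r = -2/3b + 3/2c + 4; decide whether this ideal is the whole ring.
Run Buchberger on G together with r (pairs among the g_i already reduce to 0 since G is a Gröbner basis):
g_1 = a - 1/2bc, LT = a.
g_2 = b^2c^2 - 2/5bc - 36/5b + 8/5c + 36/5, LT = b^2c^2.
r = -2/3b + 3/2c + 4, LT = b.

S(g_2,r): lcm = b^2c^2. S = 9/4bc^3 + 6bc^2 - 2/5bc - 36/5b + 8/5c + 36/5.
  leading term bc^3: subtract (-27/8c^3)·r from 9/4bc^3 + 6bc^2 - 2/5bc - 36/5b + 8/5c + 36/5 → 6bc^2 - 2/5bc - 36/5b + 81/16c^4 + 27/2c^3 + 8/5c + 36/5
  leading term bc^2: subtract (-9c^2)·r from 6bc^2 - 2/5bc - 36/5b + 81/16c^4 + 27/2c^3 + 8/5c + 36/5 → -2/5bc - 36/5b + 81/16c^4 + 27c^3 + 36c^2 + 8/5c + 36/5
  leading term bc: subtract (3/5c)·r from -2/5bc - 36/5b + 81/16c^4 + 27c^3 + 36c^2 + 8/5c + 36/5 → -36/5b + 81/16c^4 + 27c^3 + 351/10c^2 - 4/5c + 36/5
  leading term b: subtract (54/5)·r from -36/5b + 81/16c^4 + 27c^3 + 351/10c^2 - 4/5c + 36/5 → 81/16c^4 + 27c^3 + 351/10c^2 - 17c - 36
  leading term c^4: no divisor's leading term divides it; move 81/16c^4 to the remainder.
  leading term c^3: no divisor's leading term divides it; move 27c^3 to the remainder.
  leading term c^2: no divisor's leading term divides it; move 351/10c^2 to the remainder.
  leading term c: no divisor's leading term divides it; move -17c to the remainder.
  leading term 1: no divisor's leading term divides it; move -36 to the remainder.
  remainder 81/16c^4 + 27c^3 + 351/10c^2 - 17c - 36 ≠ 0; add m_4 = 81/16c^4 + 27c^3 + 351/10c^2 - 17c - 36 to the basis.

The other S-polynomials (S(g_1,g_2), S(g_1,r), S(g_1,m_4), S(g_2,m_4), S(r,m_4)) all reduce to 0 modulo the current basis, so we have a Gröbner basis.
Inter-reduce: drop elements whose leading term is divisible by another's, tail-reduce, and make monic.
Reduced Gröbner basis: {a - 9/8c^2 - 3c, b - 9/4c - 6, c^4 + 16/3c^3 + 104/15c^2 - 272/81c - 64/9}.
The reduced Gröbner basis of I + (p) is {a - 9/8c^2 - 3c, b - 9/4c - 6, c^4 + 16/3c^3 + 104/15c^2 - 272/81c - 64/9} ≠ {1}, a proper ideal, so the enlarged system stays consistent: p is independent of I, with normal form -2/3b + 3/2c + 4.

The remainder on division by a Gröbner basis is unique — it is the normal form.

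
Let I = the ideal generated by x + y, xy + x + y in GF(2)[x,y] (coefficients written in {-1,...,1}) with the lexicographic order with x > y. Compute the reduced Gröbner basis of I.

G = {x + y, y^2}

The reduced Gröbner basis is the canonical form of the ideal for this ordering.

f_1 = x + y, LT = x.
f_2 = xy + x + y, LT = xy.

S(f_1,f_2): lcm = xy. S = x + y^2 + y.
  reduce S modulo (f_1, f_2):
  remainder y^2 ≠ 0; add g_3 = y^2 to the basis.

The other S-polynomials (S(f_1,g_3), S(f_2,g_3)) all reduce to 0 modulo the current basis, so we have a Gröbner basis.
Inter-reduce: drop elements whose leading term is divisible by another's, tail-reduce, and make monic.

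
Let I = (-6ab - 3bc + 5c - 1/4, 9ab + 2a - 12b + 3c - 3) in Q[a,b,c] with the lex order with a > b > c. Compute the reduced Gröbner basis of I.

G = {a - 9/4bc - 6b + 21/4c - 27/16, b^2c + 8/3b^2 - 19/9bc + 3/4b - 10/27c + 1/54}

f_1 = -6ab - 3bc + 5c - 1/4, LT = ab.
f_2 = 9ab + 2a - 12b + 3c - 3, LT = ab.

S(f_1,f_2): lcm = ab. S = -2/9a + 1/2bc + 4/3b - 7/6c + 3/8.
  reduce S modulo (f_1, f_2):
  remainder -2/9a + 1/2bc + 4/3b - 7/6c + 3/8 ≠ 0; add g_3 = -2/9a + 1/2bc + 4/3b - 7/6c + 3/8 to the basis.

S(f_1,g_3): lcm = ab. S = 9/4b^2c + 6b^2 - 19/4bc + 27/16b - 5/6c + 1/24.
  reduce S modulo (f_1, f_2, g_3):
  remainder 9/4b^2c + 6b^2 - 19/4bc + 27/16b - 5/6c + 1/24 ≠ 0; add g_4 = 9/4b^2c + 6b^2 - 19/4bc + 27/16b - 5/6c + 1/24 to the basis.

The other S-polynomials (S(f_2,g_3), S(f_1,g_4), S(f_2,g_4), S(g_3,g_4)) all reduce to 0 modulo the current basis, so we have a Gröbner basis.
Inter-reduce: drop elements whose leading term is divisible by another's, tail-reduce, and make monic.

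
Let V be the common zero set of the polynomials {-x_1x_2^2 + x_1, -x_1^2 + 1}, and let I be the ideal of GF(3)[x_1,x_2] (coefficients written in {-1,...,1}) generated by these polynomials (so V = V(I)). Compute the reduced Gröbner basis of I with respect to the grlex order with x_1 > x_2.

f_1 = -x_1x_2^2 + x_1, LT = x_1x_2^2.
f_2 = -x_1^2 + 1, LT = x_1^2.

S(f_1,f_2): lcm = x_1^2x_2^2. S = -x_1^2 + x_2^2.
  leading term x_1^2: subtract (1)·f_2 from -x_1^2 + x_2^2 → x_2^2 - 1
  leading term x_2^2: no divisor's leading term divides it; move x_2^2 to the remainder.
  leading term 1: no divisor's leading term divides it; move -1 to the remainder.
  remainder x_2^2 - 1 ≠ 0; add g_3 = x_2^2 - 1 to the basis.

The other S-polynomials (S(f_1,g_3), S(f_2,g_3)) all reduce to 0 modulo the current basis, so we have a Gröbner basis.
Inter-reduce: drop elements whose leading term is divisible by another's, tail-reduce, and make monic.

G = {x_1^2 - 1, x_2^2 - 1}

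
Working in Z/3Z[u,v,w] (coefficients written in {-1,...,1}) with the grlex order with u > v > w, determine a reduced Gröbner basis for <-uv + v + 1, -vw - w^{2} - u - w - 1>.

G = {uw^{2} + u^{2} + uw - w^{2} - 1, uv - v - 1, vw + w^{2} + u + w + 1}

f_1 = -uv + v + 1, LT = uv.
f_2 = -vw - w^{2} - u - w - 1, LT = vw.

S(f_1,f_2): lcm = uvw. S = -uw^{2} - u^{2} - uw - vw - u - w.
  leading term uw^{2}: no divisor's leading term divides it; move -uw^{2} to the remainder.
  leading term u^{2}: no divisor's leading term divides it; move -u^{2} to the remainder.
  leading term uw: no divisor's leading term divides it; move -uw to the remainder.
  leading term vw: subtract (1)·f_2 from -vw - u - w → w^{2} + 1
  leading term w^{2}: no divisor's leading term divides it; move w^{2} to the remainder.
  leading term 1: no divisor's leading term divides it; move 1 to the remainder.
  remainder -uw^{2} - u^{2} - uw + w^{2} + 1 ≠ 0; add g_3 = -uw^{2} - u^{2} - uw + w^{2} + 1 to the basis.

S(f_1,g_3): lcm = uvw^{2}. S = -u^{2}v - uvw - w^{2} + v.
  leading term u^{2}v: subtract (u)·f_1 from -u^{2}v - uvw - w^{2} + v → -uvw - uv - w^{2} - u + v
  leading term uvw: subtract (w)·f_1 from -uvw - uv - w^{2} - u + v → -uv - vw - w^{2} - u + v - w
  leading term uv: subtract (1)·f_1 from -uv - vw - w^{2} - u + v - w → -vw - w^{2} - u - w - 1
  leading term vw: subtract (1)·f_2 from -vw - w^{2} - u - w - 1 → 0
  remainder 0.

S(f_2,g_3): lcm = uvw^{2}. S = uw^{3} - u^{2}v + u^{2}w - uvw + uw^{2} + vw^{2} + uw + v.
  leading term uw^{3}: subtract (-w)·g_3 from uw^{3} - u^{2}v + u^{2}w - uvw + uw^{2} + vw^{2} + uw + v → -u^{2}v - uvw + vw^{2} + w^{3} + uw + v + w
  leading term u^{2}v: subtract (u)·f_1 from -u^{2}v - uvw + vw^{2} + w^{3} + uw + v + w → -uvw + vw^{2} + w^{3} - uv + uw - u + v + w
  leading term uvw: subtract (w)·f_1 from -uvw + vw^{2} + w^{3} - uv + uw - u + v + w → vw^{2} + w^{3} - uv + uw - vw - u + v
  leading term vw^{2}: subtract (-w)·f_2 from vw^{2} + w^{3} - uv + uw - vw - u + v → -uv - vw - w^{2} - u + v - w
  leading term uv: subtract (1)·f_1 from -uv - vw - w^{2} - u + v - w → -vw - w^{2} - u - w - 1
  leading term vw: subtract (1)·f_2 from -vw - w^{2} - u - w - 1 → 0
  remainder 0.

Every S-polynomial of the final basis reduces to 0, so we have a Gröbner basis.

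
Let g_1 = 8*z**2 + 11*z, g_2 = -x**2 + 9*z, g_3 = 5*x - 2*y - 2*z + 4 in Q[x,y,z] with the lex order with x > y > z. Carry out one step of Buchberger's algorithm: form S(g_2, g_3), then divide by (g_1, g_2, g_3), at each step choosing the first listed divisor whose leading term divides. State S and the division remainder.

lcm(LM(g_2), LM(g_3)) = x**2.
S = (lcm/LT(g_2))·g_2 − (lcm/LT(g_3))·g_3 = 2/5*x*y + 2/5*x*z - 4/5*x - 9*z.
Reduce S modulo (g_1, g_2, g_3) in that order:
  leading term x*y: subtract (2/25*y)·g_3 from 2/5*x*y + 2/5*x*z - 4/5*x - 9*z → 2/5*x*z - 4/5*x + 4/25*y**2 + 4/25*y*z - 8/25*y - 9*z
  leading term x*z: subtract (2/25*z)·g_3 from 2/5*x*z - 4/5*x + 4/25*y**2 + 4/25*y*z - 8/25*y - 9*z → -4/5*x + 4/25*y**2 + 8/25*y*z - 8/25*y + 4/25*z**2 - 233/25*z
  leading term x: subtract (-4/25)·g_3 from -4/5*x + 4/25*y**2 + 8/25*y*z - 8/25*y + 4/25*z**2 - 233/25*z → 4/25*y**2 + 8/25*y*z - 16/25*y + 4/25*z**2 - 241/25*z + 16/25
  leading term y**2: no divisor's leading term divides it; move 4/25*y**2 to the remainder.
  leading term y*z: no divisor's leading term divides it; move 8/25*y*z to the remainder.
  leading term y: no divisor's leading term divides it; move -16/25*y to the remainder.
  leading term z**2: subtract (1/50)·g_1 from 4/25*z**2 - 241/25*z + 16/25 → -493/50*z + 16/25
  leading term z: no divisor's leading term divides it; move -493/50*z to the remainder.
  leading term 1: no divisor's leading term divides it; move 16/25 to the remainder.
The remainder 4/25*y**2 + 8/25*y*z - 16/25*y - 493/50*z + 16/25 is nonzero, so it would be added as the next basis element.

S(g_2, g_3) = 2/5*x*y + 2/5*x*z - 4/5*x - 9*z; remainder on division = 4/25*y**2 + 8/25*y*z - 16/25*y - 493/50*z + 16/25.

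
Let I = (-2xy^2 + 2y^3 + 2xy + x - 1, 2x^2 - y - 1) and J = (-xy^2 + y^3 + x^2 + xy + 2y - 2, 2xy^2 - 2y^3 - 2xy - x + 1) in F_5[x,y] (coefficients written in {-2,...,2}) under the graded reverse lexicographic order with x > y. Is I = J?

Since reduced Gröbner bases are canonical representatives of ideals under a given ordering, it suffices to compute and compare them.
Buchberger on the first generating set:
f_1 = -2xy^2 + 2y^3 + 2xy + x - 1, LT = xy^2.
f_2 = 2x^2 - y - 1, LT = x^2.

S(f_1,f_2): lcm = x^2y^2. S = -xy^3 - x^2y - 2y^3 + 2x^2 - 2y^2 - 2x.
  reduce S modulo (f_1, f_2):
  remainder -y^4 + 2y^3 + xy + y - 1 ≠ 0; add g_3 = -y^4 + 2y^3 + xy + y - 1 to the basis.

The other S-polynomials (S(f_1,g_3), S(f_2,g_3)) all reduce to 0 modulo the current basis, so we have a Gröbner basis.
Inter-reduce: drop elements whose leading term is divisible by another's, tail-reduce, and make monic.
Reduced Gröbner basis: {y^4 - 2y^3 - xy - y + 1, xy^2 - y^3 - xy + 2x - 2, x^2 + 2y + 2}.

Buchberger on the second generating set:
h_1 = -xy^2 + y^3 + x^2 + xy + 2y - 2, LT = xy^2.
h_2 = 2xy^2 - 2y^3 - 2xy - x + 1, LT = xy^2.

S(h_1,h_2): lcm = xy^2. S = -x^2 - 2x - 2y - 1.
  reduce S modulo (h_1, h_2):
  remainder -x^2 - 2x - 2y - 1 ≠ 0; add k_3 = -x^2 - 2x - 2y - 1 to the basis.

S(h_1,k_3): lcm = x^2y^2. S = -xy^3 - x^3 - x^2y - 2xy^2 - 2y^3 - 2xy - y^2 + 2x.
  reduce S modulo (h_1, h_2, k_3):
  remainder -y^4 + xy + y^2 + 2 ≠ 0; add k_4 = -y^4 + xy + y^2 + 2 to the basis.

The other S-polynomials (S(h_2,k_3), S(h_1,k_4), S(h_2,k_4), S(k_3,k_4)) all reduce to 0 modulo the current basis, so we have a Gröbner basis.
Inter-reduce: drop elements whose leading term is divisible by another's, tail-reduce, and make monic.
Reduced Gröbner basis: {y^4 - xy - y^2 - 2, xy^2 - y^3 - xy + 2x - 2, x^2 + 2x + 2y + 1}.

Since the reduced bases disagree, the two ideals are not the same.
The same test decides containment: I ⊆ J iff every generator of I reduces to 0 modulo a Gröbner basis of J.

No, the ideals differ.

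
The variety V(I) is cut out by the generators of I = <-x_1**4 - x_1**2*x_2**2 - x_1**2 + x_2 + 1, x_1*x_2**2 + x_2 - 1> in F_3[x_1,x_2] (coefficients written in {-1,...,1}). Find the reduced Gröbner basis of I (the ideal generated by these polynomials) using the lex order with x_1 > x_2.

f_1 = -x_1**4 - x_1**2*x_2**2 - x_1**2 + x_2 + 1, LT = x_1**4.
f_2 = x_1*x_2**2 + x_2 - 1, LT = x_1*x_2**2.

S(f_1,f_2): lcm = x_1**4*x_2**2. S = -x_1**3*x_2 + x_1**3 + x_1**2*x_2**4 + x_1**2*x_2**2 - x_2**3 - x_2**2.
  reduce S modulo (f_1, f_2):
  remainder -x_1**3*x_2 + x_1**3 - x_1*x_2 + x_1 - x_2**3 + x_2 + 1 ≠ 0; add g_3 = -x_1**3*x_2 + x_1**3 - x_1*x_2 + x_1 - x_2**3 + x_2 + 1 to the basis.

S(f_2,g_3): lcm = x_1**3*x_2**2. S = x_1**3*x_2 + x_1**2*x_2 - x_1**2 - x_1*x_2**2 + x_1*x_2 - x_2**4 + x_2**2 + x_2.
  reduce S modulo (f_1, f_2, g_3):
  remainder x_1**3 + x_1**2*x_2 - x_1**2 + x_1 - x_2**4 - x_2**3 + x_2**2 ≠ 0; add g_4 = x_1**3 + x_1**2*x_2 - x_1**2 + x_1 - x_2**4 - x_2**3 + x_2**2 to the basis.

S(f_2,g_4): lcm = x_1**3*x_2**2. S = -x_1**2*x_2**3 + x_1**2*x_2**2 + x_1**2*x_2 - x_1**2 - x_1*x_2**2 + x_2**6 + x_2**5 - x_2**4.
  reduce S modulo (f_1, f_2, g_3, g_4):
  remainder x_1**2*x_2 - x_1**2 + x_1*x_2 + x_1 + x_2**6 + x_2**5 - x_2**4 ≠ 0; add g_5 = x_1**2*x_2 - x_1**2 + x_1*x_2 + x_1 + x_2**6 + x_2**5 - x_2**4 to the basis.

S(g_3,g_4): lcm = x_1**3*x_2. S = -x_1**3 - x_1**2*x_2**2 + x_1**2*x_2 - x_1 + x_2**5 + x_2**4 - x_2 - 1.
  reduce S modulo (f_1, f_2, g_3, g_4, g_5):
  remainder x_1**2 - x_1*x_2 + x_2**6 - x_2**5 - x_2**4 - x_2**3 + x_2**2 - x_2 - 1 ≠ 0; add g_6 = x_1**2 - x_1*x_2 + x_2**6 - x_2**5 - x_2**4 - x_2**3 + x_2**2 - x_2 - 1 to the basis.

S(f_2,g_5): lcm = x_1**2*x_2**2. S = x_1**2*x_2 - x_1*x_2**2 - x_1 - x_2**7 - x_2**6 + x_2**5.
  reduce S modulo (f_1, f_2, g_3, g_4, g_5, g_6):
  remainder x_1 - x_2**7 + x_2**5 - x_2**4 + x_2**3 - x_2**2 - x_2 ≠ 0; add g_7 = x_1 - x_2**7 + x_2**5 - x_2**4 + x_2**3 - x_2**2 - x_2 to the basis.

S(f_2,g_7): lcm = x_1*x_2**2. S = x_2**9 - x_2**7 + x_2**6 - x_2**5 + x_2**4 + x_2**3 + x_2 - 1.
  reduce S modulo (f_1, f_2, g_3, g_4, g_5, g_6, g_7):
  remainder x_2**9 - x_2**7 + x_2**6 - x_2**5 + x_2**4 + x_2**3 + x_2 - 1 ≠ 0; add g_8 = x_2**9 - x_2**7 + x_2**6 - x_2**5 + x_2**4 + x_2**3 + x_2 - 1 to the basis.

The other S-polynomials (S(f_1,g_3), S(f_1,g_4), S(f_1,g_5), S(g_3,g_5), S(g_4,g_5), S(f_1,g_6), S(f_2,g_6), S(g_3,g_6), S(g_4,g_6), S(g_5,g_6), S(f_1,g_7), S(g_3,g_7), S(g_4,g_7), S(g_5,g_7), S(g_6,g_7), S(f_1,g_8), S(f_2,g_8), S(g_3,g_8), S(g_4,g_8), S(g_5,g_8), S(g_6,g_8), S(g_7,g_8)) all reduce to 0 modulo the current basis, so we have a Gröbner basis.
Inter-reduce: drop elements whose leading term is divisible by another's, tail-reduce, and make monic.

G = {x_1 - x_2**7 + x_2**5 - x_2**4 + x_2**3 - x_2**2 - x_2, x_2**9 - x_2**7 + x_2**6 - x_2**5 + x_2**4 + x_2**3 + x_2 - 1}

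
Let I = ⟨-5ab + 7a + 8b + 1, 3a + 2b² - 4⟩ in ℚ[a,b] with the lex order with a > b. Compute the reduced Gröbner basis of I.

This is the nonlinear analogue of row-reducing a linear system.

f_1 = -5ab + 7a + 8b + 1, LT = ab.
f_2 = 3a + 2b² - 4, LT = a.

S(f_1,f_2): lcm = ab. S = -7/5a - ⅔b³ - 4/15b - ⅕.
  leading term a: subtract (-7/15)·f_2 from -7/5a - ⅔b³ - 4/15b - ⅕ → -⅔b³ + 14/15b² - 4/15b - 31/15
  leading term b³: no divisor's leading term divides it; move -⅔b³ to the remainder.
  leading term b²: no divisor's leading term divides it; move 14/15b² to the remainder.
  leading term b: no divisor's leading term divides it; move -4/15b to the remainder.
  leading term 1: no divisor's leading term divides it; move -31/15 to the remainder.
  remainder -⅔b³ + 14/15b² - 4/15b - 31/15 ≠ 0; add g_3 = -⅔b³ + 14/15b² - 4/15b - 31/15 to the basis.

The other S-polynomials (S(f_1,g_3), S(f_2,g_3)) all reduce to 0 modulo the current basis, so we have a Gröbner basis.
Inter-reduce: drop elements whose leading term is divisible by another's, tail-reduce, and make monic.

G = {a + ⅔b² - 4/3, b³ - 7/5b² + ⅖b + 31/10}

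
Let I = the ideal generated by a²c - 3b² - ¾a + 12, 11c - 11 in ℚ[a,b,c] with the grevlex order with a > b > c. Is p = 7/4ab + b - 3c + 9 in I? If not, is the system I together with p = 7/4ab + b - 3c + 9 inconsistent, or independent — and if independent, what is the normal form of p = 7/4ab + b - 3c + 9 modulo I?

First compute the reduced Gröbner basis of I by Buchberger's algorithm.
f_1 = a²c - 3b² - ¾a + 12, LT = a²c.
f_2 = 11c - 11, LT = c.

S(f_1,f_2): lcm = a²c. S = a² - 3b² - ¾a + 12.
  leading term a²: no divisor's leading term divides it; move a² to the remainder.
  leading term b²: no divisor's leading term divides it; move -3b² to the remainder.
  leading term a: no divisor's leading term divides it; move -¾a to the remainder.
  leading term 1: no divisor's leading term divides it; move 12 to the remainder.
  remainder a² - 3b² - ¾a + 12 ≠ 0; add h_3 = a² - 3b² - ¾a + 12 to the basis.

S(f_1,h_3): lcm = a²c. S = 3b²c - 3b² + ¾ac - ¾a - 12c + 12.
  leading term b²c: subtract (3/11b²)·f_2 from 3b²c - 3b² + ¾ac - ¾a - 12c + 12 → ¾ac - ¾a - 12c + 12
  leading term ac: subtract (3/44a)·f_2 from ¾ac - ¾a - 12c + 12 → -12c + 12
  leading term c: subtract (-12/11)·f_2 from -12c + 12 → 0
  remainder 0.

S(f_2,h_3): leading monomials are coprime, so the S-polynomial reduces to 0 (Buchberger's first criterion).
Every S-polynomial of the final basis reduces to 0, so we have a Gröbner basis.
Inter-reduce: drop elements whose leading term is divisible by another's, tail-reduce, and make monic.
Reduced Gröbner basis: {a² - 3b² - ¾a + 12, c - 1}.
Label its elements g_1 = a² - 3b² - ¾a + 12, g_2 = c - 1.

Reduce p = 7/4ab + b - 3c + 9 modulo G:
  leading term ab: no divisor's leading term divides it; move 7/4ab to the remainder.
  leading term b: no divisor's leading term divides it; move b to the remainder.
  leading term c: subtract (-3)·g_2 from -3c + 9 → 6
  leading term 1: no divisor's leading term divides it; move 6 to the remainder.
  normal form = 7/4ab + b + 6.
The normal form is nonzero, so p ∉ I. Since p minus its normal form lies in I, I + (p) = I + (r) where r = 7/4ab + b + 6; decide whether this ideal is the whole ring.
Run Buchberger on G together with r (pairs among the g_i already reduce to 0 since G is a Gröbner basis):
g_1 = a² - 3b² - ¾a + 12, LT = a².
g_2 = c - 1, LT = c.
r = 7/4ab + b + 6, LT = ab.

S(g_1,g_2): leading monomials are coprime, so the S-polynomial reduces to 0 (Buchberger's first criterion).
S(g_1,r): lcm = a²b. S = -3b³ - 37/28ab - 24/7a + 12b.
  leading term b³: no divisor's leading term divides it; move -3b³ to the remainder.
  leading term ab: subtract (-37/49)·r from -37/28ab - 24/7a + 12b → -24/7a + 625/49b + 222/49
  leading term a: no divisor's leading term divides it; move -24/7a to the remainder.
  leading term b: no divisor's leading term divides it; move 625/49b to the remainder.
  leading term 1: no divisor's leading term divides it; move 222/49 to the remainder.
  remainder -3b³ - 24/7a + 625/49b + 222/49 ≠ 0; add m_4 = -3b³ - 24/7a + 625/49b + 222/49 to the basis.

S(g_2,r): leading monomials are coprime, so the S-polynomial reduces to 0 (Buchberger's first criterion).
S(g_1,m_4): leading monomials are coprime, so the S-polynomial reduces to 0 (Buchberger's first criterion).
S(g_2,m_4): leading monomials are coprime, so the S-polynomial reduces to 0 (Buchberger's first criterion).
S(r,m_4): lcm = ab³. S = 4/7b³ - 8/7a² + 625/147ab + 24/7b² + 74/49a.
  leading term b³: subtract (-4/21)·m_4 from 4/7b³ - 8/7a² + 625/147ab + 24/7b² + 74/49a → -8/7a² + 625/147ab + 24/7b² + 6/7a + 2500/1029b + 296/343
  leading term a²: subtract (-8/7)·g_1 from -8/7a² + 625/147ab + 24/7b² + 6/7a + 2500/1029b + 296/343 → 625/147ab + 2500/1029b + 5000/343
  leading term ab: subtract (2500/1029)·r from 625/147ab + 2500/1029b + 5000/343 → 0
  remainder 0.

Every S-polynomial of the final basis reduces to 0, so we have a Gröbner basis.
Inter-reduce: drop elements whose leading term is divisible by another's, tail-reduce, and make monic.
Reduced Gröbner basis: {b³ + 8/7a - 625/147b - 74/49, a² - 3b² - ¾a + 12, ab + 4/7b + 24/7, c - 1}.
The reduced Gröbner basis of I + (p) is {b³ + 8/7a - 625/147b - 74/49, a² - 3b² - ¾a + 12, ab + 4/7b + 24/7, c - 1} ≠ {1}, a proper ideal, so the enlarged system stays consistent: p is independent of I, with normal form 7/4ab + b + 6.

Ideal membership is decidable via reduction modulo a Gröbner basis.

7/4ab + b - 3c + 9 is independent of I; its normal form modulo I is 7/4ab + b + 6.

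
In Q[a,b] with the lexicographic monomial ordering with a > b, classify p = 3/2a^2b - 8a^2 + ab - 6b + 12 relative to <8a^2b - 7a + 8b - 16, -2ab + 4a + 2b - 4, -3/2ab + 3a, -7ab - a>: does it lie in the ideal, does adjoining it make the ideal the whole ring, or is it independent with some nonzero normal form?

First compute the reduced Gröbner basis of I by Buchberger's algorithm.
f_1 = 8a^2b - 7a + 8b - 16, LT = a^2b.
f_2 = -2ab + 4a + 2b - 4, LT = ab.
f_3 = -3/2ab + 3a, LT = ab.
f_4 = -7ab - a, LT = ab.

S(f_1,f_2): lcm = a^2b. S = 2a^2 + ab - 23/8a + b - 2.
  reduce S modulo (f_1, f_2, f_3, f_4):
  remainder 2a^2 - 7/8a + 2b - 4 ≠ 0; add h_5 = 2a^2 - 7/8a + 2b - 4 to the basis.

S(f_1,f_3): lcm = a^2b. S = 2a^2 - 7/8a + b - 2.
  reduce S modulo (f_1, f_2, f_3, f_4, h_5):
  remainder -b + 2 ≠ 0; add h_6 = -b + 2 to the basis.

S(f_1,f_4): lcm = a^2b. S = -1/7a^2 - 7/8a + b - 2.
  reduce S modulo (f_1, f_2, f_3, f_4, h_5, h_6):
  remainder -15/16a ≠ 0; add h_7 = -15/16a to the basis.

The other S-polynomials (S(f_2,f_3), S(f_2,f_4), S(f_3,f_4), S(f_1,h_5), S(f_2,h_5), S(f_3,h_5), S(f_4,h_5), S(f_1,h_6), S(f_2,h_6), S(f_3,h_6), S(f_4,h_6), S(h_5,h_6), S(f_1,h_7), S(f_2,h_7), S(f_3,h_7), S(f_4,h_7), S(h_5,h_7), S(h_6,h_7)) all reduce to 0 modulo the current basis, so we have a Gröbner basis.
Inter-reduce: drop elements whose leading term is divisible by another's, tail-reduce, and make monic.
Reduced Gröbner basis: {a, b - 2}.
Label its elements g_1 = a, g_2 = b - 2.

Reduce p = 3/2a^2b - 8a^2 + ab - 6b + 12 modulo G:
  leading term a^2b: subtract (3/2ab)·g_1 from 3/2a^2b - 8a^2 + ab - 6b + 12 → -8a^2 + ab - 6b + 12
  leading term a^2: subtract (-8a)·g_1 from -8a^2 + ab - 6b + 12 → ab - 6b + 12
  leading term ab: subtract (b)·g_1 from ab - 6b + 12 → -6b + 12
  leading term b: subtract (-6)·g_2 from -6b + 12 → 0
  normal form = 0.
Since the normal form is 0, p ∈ I.

3/2a^2b - 8a^2 + ab - 6b + 12 lies in I (it reduces to 0).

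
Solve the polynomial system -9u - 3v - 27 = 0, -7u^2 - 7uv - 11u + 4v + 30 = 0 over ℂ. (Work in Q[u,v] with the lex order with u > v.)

Compute a lex Gröbner basis by Buchberger's algorithm.
f_1 = -9u - 3v - 27, LT = u.
f_2 = -7u^2 - 7uv - 11u + 4v + 30, LT = u^2.

S(f_1,f_2): lcm = u^2. S = -2/3uv + 10/7u + 4/7v + 30/7.
  leading term uv: subtract (2/27v)·f_1 from -2/3uv + 10/7u + 4/7v + 30/7 → 10/7u + 2/9v^2 + 18/7v + 30/7
  leading term u: subtract (-10/63)·f_1 from 10/7u + 2/9v^2 + 18/7v + 30/7 → 2/9v^2 + 44/21v
  leading term v^2: no divisor's leading term divides it; move 2/9v^2 to the remainder.
  leading term v: no divisor's leading term divides it; move 44/21v to the remainder.
  remainder 2/9v^2 + 44/21v ≠ 0; add h_3 = 2/9v^2 + 44/21v to the basis.

The other S-polynomials (S(f_1,h_3), S(f_2,h_3)) all reduce to 0 modulo the current basis, so we have a Gröbner basis.
Inter-reduce: drop elements whose leading term is divisible by another's, tail-reduce, and make monic.
Reduced Gröbner basis: {u + 1/3v + 3, v^2 + 66/7v}.

Since the basis is lex-ordered, v^2 + 66/7v is univariate in v. Its roots are {-66/7, 0}. Back-substituting each root into the other basis elements fixes the other coordinates.
  v = -66/7: the earlier basis element becomes u - 1/7 = 0, giving u = 1/7 — point (1/7, -66/7).
  v = 0: the earlier basis element becomes u + 3 = 0, giving u = -3 — point (-3, 0).
Substituting each solution back into the original system confirms all equations vanish.

{(1/7, -66/7), (-3, 0)}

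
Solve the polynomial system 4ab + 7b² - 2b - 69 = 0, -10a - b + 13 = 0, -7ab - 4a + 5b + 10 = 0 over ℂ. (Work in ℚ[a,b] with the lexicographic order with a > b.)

Compute a lex Gröbner basis by Buchberger's algorithm.
f_1 = 4ab + 7b² - 2b - 69, LT = ab.
f_2 = -10a - b + 13, LT = a.
f_3 = -7ab - 4a + 5b + 10, LT = ab.

S(f_1,f_2): lcm = ab. S = 33/20b² + ⅘b - 69/4.
  leading term b²: no divisor's leading term divides it; move 33/20b² to the remainder.
  leading term b: no divisor's leading term divides it; move ⅘b to the remainder.
  leading term 1: no divisor's leading term divides it; move -69/4 to the remainder.
  remainder 33/20b² + ⅘b - 69/4 ≠ 0; add h_4 = 33/20b² + ⅘b - 69/4 to the basis.

S(f_1,f_3): lcm = ab. S = -4/7a + 7/4b² + 3/14b - 443/28.
  leading term a: subtract (2/35)·f_2 from -4/7a + 7/4b² + 3/14b - 443/28 → 7/4b² + 19/70b - 2319/140
  leading term b²: subtract (35/33)·h_4 from 7/4b² + 19/70b - 2319/140 → -1333/2310b + 1333/770
  leading term b: no divisor's leading term divides it; move -1333/2310b to the remainder.
  leading term 1: no divisor's leading term divides it; move 1333/770 to the remainder.
  remainder -1333/2310b + 1333/770 ≠ 0; add h_5 = -1333/2310b + 1333/770 to the basis.

S(f_2,f_3): lcm = ab. S = -4/7a + 1/10b² - 41/70b + 10/7.
  leading term a: subtract (2/35)·f_2 from -4/7a + 1/10b² - 41/70b + 10/7 → 1/10b² - 37/70b + 24/35
  leading term b²: subtract (2/33)·h_4 from 1/10b² - 37/70b + 24/35 → -1333/2310b + 1333/770
  leading term b: subtract (1)·h_5 from -1333/2310b + 1333/770 → 0
  remainder 0.

S(f_1,h_4): lcm = ab². S = -16/33ab + 115/11a + 7/4b³ - ½b² - 69/4b.
  leading term ab: subtract (-4/33)·f_1 from -16/33ab + 115/11a + 7/4b³ - ½b² - 69/4b → 115/11a + 7/4b³ + 23/66b² - 2309/132b - 92/11
  leading term a: subtract (-23/22)·f_2 from 115/11a + 7/4b³ + 23/66b² - 2309/132b - 92/11 → 7/4b³ + 23/66b² - 2447/132b + 115/22
  leading term b³: subtract (35/33b)·h_4 from 7/4b³ + 23/66b² - 2447/132b + 115/22 → -½b² - 8/33b + 115/22
  leading term b²: subtract (-10/33)·h_4 from -½b² - 8/33b + 115/22 → 0
  remainder 0.

S(f_2,h_4): leading monomials are coprime, so the S-polynomial reduces to 0 (Buchberger's first criterion).
S(f_3,h_4): lcm = ab². S = 20/231ab + 115/11a - 5/7b² - 10/7b.
  leading term ab: subtract (5/231)·f_1 from 20/231ab + 115/11a - 5/7b² - 10/7b → 115/11a - 200/231b² - 320/231b + 115/77
  leading term a: subtract (-23/22)·f_2 from 115/11a - 200/231b² - 320/231b + 115/77 → -200/231b² - 1123/462b + 2323/154
  leading term b²: subtract (-4000/7623)·h_4 from -200/231b² - 1123/462b + 2323/154 → -30659/15246b + 30659/5082
  leading term b: subtract (115/33)·h_5 from -30659/15246b + 30659/5082 → 0
  remainder 0.

S(f_1,h_5): lcm = ab. S = 3a + 7/4b² - ½b - 69/4.
  leading term a: subtract (-3/10)·f_2 from 3a + 7/4b² - ½b - 69/4 → 7/4b² - ⅘b - 267/20
  leading term b²: subtract (35/33)·h_4 from 7/4b² - ⅘b - 267/20 → -272/165b + 272/55
  leading term b: subtract (3808/1333)·h_5 from -272/165b + 272/55 → 0
  remainder 0.

S(f_2,h_5): leading monomials are coprime, so the S-polynomial reduces to 0 (Buchberger's first criterion).
S(f_3,h_5): lcm = ab. S = 25/7a - 5/7b - 10/7.
  leading term a: subtract (-5/14)·f_2 from 25/7a - 5/7b - 10/7 → -15/14b + 45/14
  leading term b: subtract (2475/1333)·h_5 from -15/14b + 45/14 → 0
  remainder 0.

S(h_4,h_5): lcm = b². S = 115/33b - 115/11.
  leading term b: subtract (-8050/1333)·h_5 from 115/33b - 115/11 → 0
  remainder 0.

Every S-polynomial of the final basis reduces to 0, so we have a Gröbner basis.
Inter-reduce: drop elements whose leading term is divisible by another's, tail-reduce, and make monic.
Reduced Gröbner basis: {a - 1, b - 3}.

Elimination: the polynomial b - 3 lies in the elimination ideal for b, so b ∈ {3}. For each such b, the remaining basis elements (now univariate) give the rest of the solution.
  b = 3: the earlier basis element becomes a - 1 = 0, giving a = 1 — point (1, 3).
Each listed point satisfies every original equation (direct substitution).

{(1, 3)}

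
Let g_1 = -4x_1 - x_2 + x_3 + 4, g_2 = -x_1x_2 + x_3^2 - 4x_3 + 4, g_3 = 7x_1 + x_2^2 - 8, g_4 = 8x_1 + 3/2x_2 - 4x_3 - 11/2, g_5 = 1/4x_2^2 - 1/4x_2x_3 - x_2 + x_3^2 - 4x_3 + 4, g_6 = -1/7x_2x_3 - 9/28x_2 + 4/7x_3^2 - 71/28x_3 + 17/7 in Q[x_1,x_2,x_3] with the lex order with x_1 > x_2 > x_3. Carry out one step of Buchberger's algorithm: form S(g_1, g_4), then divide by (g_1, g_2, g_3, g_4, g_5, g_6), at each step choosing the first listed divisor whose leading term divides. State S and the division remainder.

S(g_1, g_4) = 1/16x_2 + 1/4x_3 - 5/16; remainder on division = 1/16x_2 + 1/4x_3 - 5/16.

lcm(LM(g_1), LM(g_4)) = x_1.
S = (lcm/LT(g_1))·g_1 − (lcm/LT(g_4))·g_4 = 1/16x_2 + 1/4x_3 - 5/16.
Reduce S modulo (g_1, g_2, g_3, g_4, g_5, g_6) in that order:
  leading term x_2: no divisor's leading term divides it; move 1/16x_2 to the remainder.
  leading term x_3: no divisor's leading term divides it; move 1/4x_3 to the remainder.
  leading term 1: no divisor's leading term divides it; move -5/16 to the remainder.
The remainder 1/16x_2 + 1/4x_3 - 5/16 is nonzero, so it would be added as the next basis element.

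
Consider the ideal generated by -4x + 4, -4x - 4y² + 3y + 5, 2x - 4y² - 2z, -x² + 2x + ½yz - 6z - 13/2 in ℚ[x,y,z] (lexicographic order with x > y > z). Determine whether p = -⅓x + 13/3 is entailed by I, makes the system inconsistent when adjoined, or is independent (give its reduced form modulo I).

Adjoining -⅓x + 13/3 makes the ideal the whole ring: the system is inconsistent.

First compute the reduced Gröbner basis of I by Buchberger's algorithm.
f_1 = -4x + 4, LT = x.
f_2 = -4x - 4y² + 3y + 5, LT = x.
f_3 = 2x - 4y² - 2z, LT = x.
f_4 = -x² + 2x + ½yz - 6z - 13/2, LT = x².

S(f_1,f_2): lcm = x. S = -y² + ¾y + ¼.
  leading term y²: no divisor's leading term divides it; move -y² to the remainder.
  leading term y: no divisor's leading term divides it; move ¾y to the remainder.
  leading term 1: no divisor's leading term divides it; move ¼ to the remainder.
  remainder -y² + ¾y + ¼ ≠ 0; add h_5 = -y² + ¾y + ¼ to the basis.

S(f_1,f_3): lcm = x. S = 2y² + z - 1.
  leading term y²: subtract (-2)·h_5 from 2y² + z - 1 → 3/2y + z - ½
  leading term y: no divisor's leading term divides it; move 3/2y to the remainder.
  leading term z: no divisor's leading term divides it; move z to the remainder.
  leading term 1: no divisor's leading term divides it; move -½ to the remainder.
  remainder 3/2y + z - ½ ≠ 0; add h_6 = 3/2y + z - ½ to the basis.

S(f_1,f_4): lcm = x². S = x + ½yz - 6z - 13/2.
  leading term x: subtract (-¼)·f_1 from x + ½yz - 6z - 13/2 → ½yz - 6z - 11/2
  leading term yz: subtract (⅓z)·h_6 from ½yz - 6z - 11/2 → -⅓z² - 35/6z - 11/2
  leading term z²: no divisor's leading term divides it; move -⅓z² to the remainder.
  leading term z: no divisor's leading term divides it; move -35/6z to the remainder.
  leading term 1: no divisor's leading term divides it; move -11/2 to the remainder.
  remainder -⅓z² - 35/6z - 11/2 ≠ 0; add h_7 = -⅓z² - 35/6z - 11/2 to the basis.

S(h_5,h_6): lcm = y². S = -⅔yz - 5/12y - ¼.
  leading term yz: subtract (-4/9z)·h_6 from -⅔yz - 5/12y - ¼ → -5/12y + 4/9z² - 2/9z - ¼
  leading term y: subtract (-5/18)·h_6 from -5/12y + 4/9z² - 2/9z - ¼ → 4/9z² + 1/18z - 7/18
  leading term z²: subtract (-4/3)·h_7 from 4/9z² + 1/18z - 7/18 → -139/18z - 139/18
  leading term z: no divisor's leading term divides it; move -139/18z to the remainder.
  leading term 1: no divisor's leading term divides it; move -139/18 to the remainder.
  remainder -139/18z - 139/18 ≠ 0; add h_8 = -139/18z - 139/18 to the basis.

The other S-polynomials (S(f_2,f_3), S(f_2,f_4), S(f_3,f_4), S(f_1,h_5), S(f_2,h_5), S(f_3,h_5), S(f_4,h_5), S(f_1,h_6), S(f_2,h_6), S(f_3,h_6), S(f_4,h_6), S(f_1,h_7), S(f_2,h_7), S(f_3,h_7), S(f_4,h_7), S(h_5,h_7), S(h_6,h_7), S(f_1,h_8), S(f_2,h_8), S(f_3,h_8), S(f_4,h_8), S(h_5,h_8), S(h_6,h_8), S(h_7,h_8)) all reduce to 0 modulo the current basis, so we have a Gröbner basis.
Inter-reduce: drop elements whose leading term is divisible by another's, tail-reduce, and make monic.
Reduced Gröbner basis: {x - 1, y - 1, z + 1}.
Label its elements g_1 = x - 1, g_2 = y - 1, g_3 = z + 1.

Reduce p = -⅓x + 13/3 modulo G:
  leading term x: subtract (-⅓)·g_1 from -⅓x + 13/3 → 4
  leading term 1: no divisor's leading term divides it; move 4 to the remainder.
  normal form = 4.
The normal form is nonzero, so p ∉ I. Since p minus its normal form lies in I, I + (p) = I + (r) where r = 4; decide whether this ideal is the whole ring.
Here r = 4 is a nonzero constant, hence a unit: 1 ∈ I + (p), the Gröbner basis of I + (p) is {1}, and the enlarged system has no common solution — adjoining p is inconsistent.

Ideal membership is decidable via reduction modulo a Gröbner basis.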